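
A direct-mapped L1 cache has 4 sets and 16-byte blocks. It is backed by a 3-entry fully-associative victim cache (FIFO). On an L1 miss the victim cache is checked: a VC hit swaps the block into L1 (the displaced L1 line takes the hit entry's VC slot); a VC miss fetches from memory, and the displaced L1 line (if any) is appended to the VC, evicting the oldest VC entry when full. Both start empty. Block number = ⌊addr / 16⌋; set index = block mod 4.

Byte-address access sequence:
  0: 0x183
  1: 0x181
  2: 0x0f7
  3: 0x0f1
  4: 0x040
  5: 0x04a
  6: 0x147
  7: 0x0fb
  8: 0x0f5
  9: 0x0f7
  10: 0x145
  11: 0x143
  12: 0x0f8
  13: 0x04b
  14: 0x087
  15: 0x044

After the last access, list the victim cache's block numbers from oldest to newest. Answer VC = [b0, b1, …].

VC = [24, 20, 8]

#0 0x183→b24/s0 MISS; vc=[]
#1 0x181→b24/s0 L1-HIT; vc=[]
#2 0xf7→b15/s3 MISS; vc=[]
#3 0xf1→b15/s3 L1-HIT; vc=[]
#4 0x40→b4/s0 MISS; vc=[24]
#5 0x4a→b4/s0 L1-HIT; vc=[24]
#6 0x147→b20/s0 MISS; vc=[24,4]
#7 0xfb→b15/s3 L1-HIT; vc=[24,4]
#8 0xf5→b15/s3 L1-HIT; vc=[24,4]
#9 0xf7→b15/s3 L1-HIT; vc=[24,4]
#10 0x145→b20/s0 L1-HIT; vc=[24,4]
#11 0x143→b20/s0 L1-HIT; vc=[24,4]
#12 0xf8→b15/s3 L1-HIT; vc=[24,4]
#13 0x4b→b4/s0 VC-HIT; vc=[24,20]
#14 0x87→b8/s0 MISS; vc=[24,20,4]
#15 0x44→b4/s0 VC-HIT; vc=[24,20,8]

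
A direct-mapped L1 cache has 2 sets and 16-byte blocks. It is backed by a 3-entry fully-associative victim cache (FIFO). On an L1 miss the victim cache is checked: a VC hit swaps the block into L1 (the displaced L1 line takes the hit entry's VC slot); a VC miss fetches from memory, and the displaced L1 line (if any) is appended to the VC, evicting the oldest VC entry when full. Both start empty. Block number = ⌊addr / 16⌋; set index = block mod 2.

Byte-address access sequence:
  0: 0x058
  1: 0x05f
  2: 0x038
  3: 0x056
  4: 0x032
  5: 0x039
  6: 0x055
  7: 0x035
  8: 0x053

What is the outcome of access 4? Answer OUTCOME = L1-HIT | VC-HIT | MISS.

OUTCOME = VC-HIT

  [0] addr=0x58 blk=5 s=1: MISS | VC []
  [1] addr=0x5f blk=5 s=1: L1-HIT | VC []
  [2] addr=0x38 blk=3 s=1: MISS | VC [5]
  [3] addr=0x56 blk=5 s=1: VC-HIT | VC [3]
  [4] addr=0x32 blk=3 s=1: VC-HIT | VC [5]
  [5] addr=0x39 blk=3 s=1: L1-HIT | VC [5]
  [6] addr=0x55 blk=5 s=1: VC-HIT | VC [3]
  [7] addr=0x35 blk=3 s=1: VC-HIT | VC [5]
  [8] addr=0x53 blk=5 s=1: VC-HIT | VC [3]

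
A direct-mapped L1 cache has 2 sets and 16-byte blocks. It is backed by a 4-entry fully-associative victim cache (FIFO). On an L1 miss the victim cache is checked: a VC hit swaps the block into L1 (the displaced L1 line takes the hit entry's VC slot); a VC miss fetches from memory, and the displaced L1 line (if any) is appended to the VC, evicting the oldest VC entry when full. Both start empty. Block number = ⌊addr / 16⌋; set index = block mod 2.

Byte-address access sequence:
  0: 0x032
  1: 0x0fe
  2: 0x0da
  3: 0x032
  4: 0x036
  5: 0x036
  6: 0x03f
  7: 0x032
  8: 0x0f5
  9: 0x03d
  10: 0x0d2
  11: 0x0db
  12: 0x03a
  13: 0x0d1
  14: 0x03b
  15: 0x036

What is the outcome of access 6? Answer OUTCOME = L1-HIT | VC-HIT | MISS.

OUTCOME = L1-HIT

  [0] addr=0x32 blk=3 s=1: MISS | VC []
  [1] addr=0xfe blk=15 s=1: MISS | VC [3]
  [2] addr=0xda blk=13 s=1: MISS | VC [3, 15]
  [3] addr=0x32 blk=3 s=1: VC-HIT | VC [13, 15]
  [4] addr=0x36 blk=3 s=1: L1-HIT | VC [13, 15]
  [5] addr=0x36 blk=3 s=1: L1-HIT | VC [13, 15]
  [6] addr=0x3f blk=3 s=1: L1-HIT | VC [13, 15]
  [7] addr=0x32 blk=3 s=1: L1-HIT | VC [13, 15]
  [8] addr=0xf5 blk=15 s=1: VC-HIT | VC [13, 3]
  [9] addr=0x3d blk=3 s=1: VC-HIT | VC [13, 15]
  [10] addr=0xd2 blk=13 s=1: VC-HIT | VC [3, 15]
  [11] addr=0xdb blk=13 s=1: L1-HIT | VC [3, 15]
  [12] addr=0x3a blk=3 s=1: VC-HIT | VC [13, 15]
  [13] addr=0xd1 blk=13 s=1: VC-HIT | VC [3, 15]
  [14] addr=0x3b blk=3 s=1: VC-HIT | VC [13, 15]
  [15] addr=0x36 blk=3 s=1: L1-HIT | VC [13, 15]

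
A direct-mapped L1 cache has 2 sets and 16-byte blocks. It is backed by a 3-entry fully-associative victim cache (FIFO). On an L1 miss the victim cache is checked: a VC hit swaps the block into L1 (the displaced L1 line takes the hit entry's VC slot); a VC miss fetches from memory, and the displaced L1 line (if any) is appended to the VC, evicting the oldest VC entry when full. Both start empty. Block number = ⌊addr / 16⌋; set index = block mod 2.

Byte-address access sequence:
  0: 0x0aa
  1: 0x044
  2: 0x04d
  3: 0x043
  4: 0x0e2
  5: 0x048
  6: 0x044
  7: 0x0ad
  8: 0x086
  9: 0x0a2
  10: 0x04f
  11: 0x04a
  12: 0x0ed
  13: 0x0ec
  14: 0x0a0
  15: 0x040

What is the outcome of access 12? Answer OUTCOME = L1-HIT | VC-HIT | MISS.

OUTCOME = VC-HIT

0: 0xaa (blk 10, set 0) → MISS  vc=[]
1: 0x44 (blk 4, set 0) → MISS  vc=[10]
2: 0x4d (blk 4, set 0) → L1-HIT  vc=[10]
3: 0x43 (blk 4, set 0) → L1-HIT  vc=[10]
4: 0xe2 (blk 14, set 0) → MISS  vc=[10, 4]
5: 0x48 (blk 4, set 0) → VC-HIT  vc=[10, 14]
6: 0x44 (blk 4, set 0) → L1-HIT  vc=[10, 14]
7: 0xad (blk 10, set 0) → VC-HIT  vc=[4, 14]
8: 0x86 (blk 8, set 0) → MISS  vc=[4, 14, 10]
9: 0xa2 (blk 10, set 0) → VC-HIT  vc=[4, 14, 8]
10: 0x4f (blk 4, set 0) → VC-HIT  vc=[10, 14, 8]
11: 0x4a (blk 4, set 0) → L1-HIT  vc=[10, 14, 8]
12: 0xed (blk 14, set 0) → VC-HIT  vc=[10, 4, 8]
13: 0xec (blk 14, set 0) → L1-HIT  vc=[10, 4, 8]
14: 0xa0 (blk 10, set 0) → VC-HIT  vc=[14, 4, 8]
15: 0x40 (blk 4, set 0) → VC-HIT  vc=[14, 10, 8]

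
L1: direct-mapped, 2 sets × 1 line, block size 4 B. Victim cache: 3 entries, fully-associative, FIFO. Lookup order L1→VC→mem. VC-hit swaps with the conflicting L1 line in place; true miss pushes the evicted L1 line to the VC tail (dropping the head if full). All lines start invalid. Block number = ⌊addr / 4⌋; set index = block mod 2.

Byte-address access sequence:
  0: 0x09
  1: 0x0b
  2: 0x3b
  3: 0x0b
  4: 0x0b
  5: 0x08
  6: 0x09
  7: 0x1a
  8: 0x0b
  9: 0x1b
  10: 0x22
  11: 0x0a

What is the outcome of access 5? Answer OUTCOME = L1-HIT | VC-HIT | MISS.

0: 0x9 (blk 2, set 0) → MISS  vc=[]
1: 0xb (blk 2, set 0) → L1-HIT  vc=[]
2: 0x3b (blk 14, set 0) → MISS  vc=[2]
3: 0xb (blk 2, set 0) → VC-HIT  vc=[14]
4: 0xb (blk 2, set 0) → L1-HIT  vc=[14]
5: 0x8 (blk 2, set 0) → L1-HIT  vc=[14]
6: 0x9 (blk 2, set 0) → L1-HIT  vc=[14]
7: 0x1a (blk 6, set 0) → MISS  vc=[14, 2]
8: 0xb (blk 2, set 0) → VC-HIT  vc=[14, 6]
9: 0x1b (blk 6, set 0) → VC-HIT  vc=[14, 2]
10: 0x22 (blk 8, set 0) → MISS  vc=[14, 2, 6]
11: 0xa (blk 2, set 0) → VC-HIT  vc=[14, 8, 6]

OUTCOME = L1-HIT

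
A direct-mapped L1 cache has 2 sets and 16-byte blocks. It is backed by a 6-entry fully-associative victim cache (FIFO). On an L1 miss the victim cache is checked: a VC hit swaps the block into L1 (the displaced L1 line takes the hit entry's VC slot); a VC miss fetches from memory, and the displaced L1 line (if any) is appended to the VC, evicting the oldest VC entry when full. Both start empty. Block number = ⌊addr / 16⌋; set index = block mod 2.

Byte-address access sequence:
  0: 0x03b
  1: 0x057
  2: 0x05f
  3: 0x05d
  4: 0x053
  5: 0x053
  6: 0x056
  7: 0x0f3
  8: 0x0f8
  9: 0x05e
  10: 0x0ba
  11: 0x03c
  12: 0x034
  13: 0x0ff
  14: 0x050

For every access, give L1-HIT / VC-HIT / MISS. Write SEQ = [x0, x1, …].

SEQ = [MISS, MISS, L1-HIT, L1-HIT, L1-HIT, L1-HIT, L1-HIT, MISS, L1-HIT, VC-HIT, MISS, VC-HIT, L1-HIT, VC-HIT, VC-HIT]

0: 0x3b (blk 3, set 1) → MISS  vc=[]
1: 0x57 (blk 5, set 1) → MISS  vc=[3]
2: 0x5f (blk 5, set 1) → L1-HIT  vc=[3]
3: 0x5d (blk 5, set 1) → L1-HIT  vc=[3]
4: 0x53 (blk 5, set 1) → L1-HIT  vc=[3]
5: 0x53 (blk 5, set 1) → L1-HIT  vc=[3]
6: 0x56 (blk 5, set 1) → L1-HIT  vc=[3]
7: 0xf3 (blk 15, set 1) → MISS  vc=[3, 5]
8: 0xf8 (blk 15, set 1) → L1-HIT  vc=[3, 5]
9: 0x5e (blk 5, set 1) → VC-HIT  vc=[3, 15]
10: 0xba (blk 11, set 1) → MISS  vc=[3, 15, 5]
11: 0x3c (blk 3, set 1) → VC-HIT  vc=[11, 15, 5]
12: 0x34 (blk 3, set 1) → L1-HIT  vc=[11, 15, 5]
13: 0xff (blk 15, set 1) → VC-HIT  vc=[11, 3, 5]
14: 0x50 (blk 5, set 1) → VC-HIT  vc=[11, 3, 15]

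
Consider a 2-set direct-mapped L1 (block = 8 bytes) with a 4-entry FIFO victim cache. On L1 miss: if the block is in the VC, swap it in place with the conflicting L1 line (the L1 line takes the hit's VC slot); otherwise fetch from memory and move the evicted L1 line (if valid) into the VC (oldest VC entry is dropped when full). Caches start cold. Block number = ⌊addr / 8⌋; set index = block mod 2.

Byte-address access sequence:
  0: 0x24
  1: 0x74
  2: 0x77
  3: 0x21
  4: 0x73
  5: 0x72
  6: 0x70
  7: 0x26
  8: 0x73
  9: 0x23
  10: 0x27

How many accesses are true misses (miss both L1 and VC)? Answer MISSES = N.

0: 0x24 (blk 4, set 0) → MISS  vc=[]
1: 0x74 (blk 14, set 0) → MISS  vc=[4]
2: 0x77 (blk 14, set 0) → L1-HIT  vc=[4]
3: 0x21 (blk 4, set 0) → VC-HIT  vc=[14]
4: 0x73 (blk 14, set 0) → VC-HIT  vc=[4]
5: 0x72 (blk 14, set 0) → L1-HIT  vc=[4]
6: 0x70 (blk 14, set 0) → L1-HIT  vc=[4]
7: 0x26 (blk 4, set 0) → VC-HIT  vc=[14]
8: 0x73 (blk 14, set 0) → VC-HIT  vc=[4]
9: 0x23 (blk 4, set 0) → VC-HIT  vc=[14]
10: 0x27 (blk 4, set 0) → L1-HIT  vc=[14]

MISSES = 2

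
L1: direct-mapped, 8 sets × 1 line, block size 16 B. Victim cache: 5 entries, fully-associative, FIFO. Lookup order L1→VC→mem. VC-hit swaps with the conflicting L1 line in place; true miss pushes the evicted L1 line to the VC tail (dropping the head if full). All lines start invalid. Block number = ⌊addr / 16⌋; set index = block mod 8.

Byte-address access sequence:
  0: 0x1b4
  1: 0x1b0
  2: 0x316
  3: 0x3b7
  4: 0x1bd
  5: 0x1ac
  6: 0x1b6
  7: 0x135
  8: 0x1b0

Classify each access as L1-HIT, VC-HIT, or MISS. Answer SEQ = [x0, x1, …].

0: 0x1b4 (blk 27, set 3) → MISS  vc=[]
1: 0x1b0 (blk 27, set 3) → L1-HIT  vc=[]
2: 0x316 (blk 49, set 1) → MISS  vc=[]
3: 0x3b7 (blk 59, set 3) → MISS  vc=[27]
4: 0x1bd (blk 27, set 3) → VC-HIT  vc=[59]
5: 0x1ac (blk 26, set 2) → MISS  vc=[59]
6: 0x1b6 (blk 27, set 3) → L1-HIT  vc=[59]
7: 0x135 (blk 19, set 3) → MISS  vc=[59, 27]
8: 0x1b0 (blk 27, set 3) → VC-HIT  vc=[59, 19]

SEQ = [MISS, L1-HIT, MISS, MISS, VC-HIT, MISS, L1-HIT, MISS, VC-HIT]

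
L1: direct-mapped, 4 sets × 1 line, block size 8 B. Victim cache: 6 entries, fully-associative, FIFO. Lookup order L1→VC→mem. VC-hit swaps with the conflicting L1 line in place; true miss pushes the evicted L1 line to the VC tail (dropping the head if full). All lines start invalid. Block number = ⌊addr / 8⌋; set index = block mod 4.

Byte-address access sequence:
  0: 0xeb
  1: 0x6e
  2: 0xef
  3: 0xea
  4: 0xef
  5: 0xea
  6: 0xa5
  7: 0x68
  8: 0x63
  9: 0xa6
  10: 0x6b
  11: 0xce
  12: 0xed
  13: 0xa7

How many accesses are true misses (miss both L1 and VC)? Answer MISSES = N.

MISSES = 5

  [0] addr=0xeb blk=29 s=1: MISS | VC []
  [1] addr=0x6e blk=13 s=1: MISS | VC [29]
  [2] addr=0xef blk=29 s=1: VC-HIT | VC [13]
  [3] addr=0xea blk=29 s=1: L1-HIT | VC [13]
  [4] addr=0xef blk=29 s=1: L1-HIT | VC [13]
  [5] addr=0xea blk=29 s=1: L1-HIT | VC [13]
  [6] addr=0xa5 blk=20 s=0: MISS | VC [13]
  [7] addr=0x68 blk=13 s=1: VC-HIT | VC [29]
  [8] addr=0x63 blk=12 s=0: MISS | VC [29, 20]
  [9] addr=0xa6 blk=20 s=0: VC-HIT | VC [29, 12]
  [10] addr=0x6b blk=13 s=1: L1-HIT | VC [29, 12]
  [11] addr=0xce blk=25 s=1: MISS | VC [29, 12, 13]
  [12] addr=0xed blk=29 s=1: VC-HIT | VC [25, 12, 13]
  [13] addr=0xa7 blk=20 s=0: L1-HIT | VC [25, 12, 13]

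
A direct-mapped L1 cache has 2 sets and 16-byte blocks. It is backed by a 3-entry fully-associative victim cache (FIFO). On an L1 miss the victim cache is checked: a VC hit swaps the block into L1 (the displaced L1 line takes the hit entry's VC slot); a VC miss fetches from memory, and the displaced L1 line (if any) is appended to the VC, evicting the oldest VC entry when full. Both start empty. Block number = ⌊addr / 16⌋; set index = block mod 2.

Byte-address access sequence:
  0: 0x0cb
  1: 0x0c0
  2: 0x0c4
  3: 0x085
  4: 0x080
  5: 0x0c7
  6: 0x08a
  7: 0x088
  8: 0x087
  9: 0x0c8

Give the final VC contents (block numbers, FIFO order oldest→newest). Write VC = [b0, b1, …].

0: 0xcb (blk 12, set 0) → MISS  vc=[]
1: 0xc0 (blk 12, set 0) → L1-HIT  vc=[]
2: 0xc4 (blk 12, set 0) → L1-HIT  vc=[]
3: 0x85 (blk 8, set 0) → MISS  vc=[12]
4: 0x80 (blk 8, set 0) → L1-HIT  vc=[12]
5: 0xc7 (blk 12, set 0) → VC-HIT  vc=[8]
6: 0x8a (blk 8, set 0) → VC-HIT  vc=[12]
7: 0x88 (blk 8, set 0) → L1-HIT  vc=[12]
8: 0x87 (blk 8, set 0) → L1-HIT  vc=[12]
9: 0xc8 (blk 12, set 0) → VC-HIT  vc=[8]

VC = [8]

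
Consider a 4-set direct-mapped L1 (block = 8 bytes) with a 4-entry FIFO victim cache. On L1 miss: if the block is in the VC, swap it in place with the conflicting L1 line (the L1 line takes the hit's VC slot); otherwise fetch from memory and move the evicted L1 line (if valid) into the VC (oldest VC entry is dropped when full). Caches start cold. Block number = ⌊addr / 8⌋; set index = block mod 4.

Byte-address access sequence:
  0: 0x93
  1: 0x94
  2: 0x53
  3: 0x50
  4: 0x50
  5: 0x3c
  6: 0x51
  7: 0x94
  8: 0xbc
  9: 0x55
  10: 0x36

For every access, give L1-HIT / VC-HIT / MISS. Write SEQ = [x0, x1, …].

#0 0x93→b18/s2 MISS; vc=[]
#1 0x94→b18/s2 L1-HIT; vc=[]
#2 0x53→b10/s2 MISS; vc=[18]
#3 0x50→b10/s2 L1-HIT; vc=[18]
#4 0x50→b10/s2 L1-HIT; vc=[18]
#5 0x3c→b7/s3 MISS; vc=[18]
#6 0x51→b10/s2 L1-HIT; vc=[18]
#7 0x94→b18/s2 VC-HIT; vc=[10]
#8 0xbc→b23/s3 MISS; vc=[10,7]
#9 0x55→b10/s2 VC-HIT; vc=[18,7]
#10 0x36→b6/s2 MISS; vc=[18,7,10]

SEQ = [MISS, L1-HIT, MISS, L1-HIT, L1-HIT, MISS, L1-HIT, VC-HIT, MISS, VC-HIT, MISS]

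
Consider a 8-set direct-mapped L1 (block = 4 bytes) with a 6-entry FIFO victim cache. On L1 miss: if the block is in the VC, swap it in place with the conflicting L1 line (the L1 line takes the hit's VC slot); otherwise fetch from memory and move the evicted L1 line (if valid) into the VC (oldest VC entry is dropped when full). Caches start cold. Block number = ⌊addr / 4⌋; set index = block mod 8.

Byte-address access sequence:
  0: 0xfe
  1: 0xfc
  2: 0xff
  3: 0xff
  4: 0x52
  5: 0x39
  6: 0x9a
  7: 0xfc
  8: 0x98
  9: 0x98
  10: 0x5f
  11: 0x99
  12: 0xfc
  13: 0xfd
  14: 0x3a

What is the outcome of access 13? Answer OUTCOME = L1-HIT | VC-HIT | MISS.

#0 0xfe→b63/s7 MISS; vc=[]
#1 0xfc→b63/s7 L1-HIT; vc=[]
#2 0xff→b63/s7 L1-HIT; vc=[]
#3 0xff→b63/s7 L1-HIT; vc=[]
#4 0x52→b20/s4 MISS; vc=[]
#5 0x39→b14/s6 MISS; vc=[]
#6 0x9a→b38/s6 MISS; vc=[14]
#7 0xfc→b63/s7 L1-HIT; vc=[14]
#8 0x98→b38/s6 L1-HIT; vc=[14]
#9 0x98→b38/s6 L1-HIT; vc=[14]
#10 0x5f→b23/s7 MISS; vc=[14,63]
#11 0x99→b38/s6 L1-HIT; vc=[14,63]
#12 0xfc→b63/s7 VC-HIT; vc=[14,23]
#13 0xfd→b63/s7 L1-HIT; vc=[14,23]
#14 0x3a→b14/s6 VC-HIT; vc=[38,23]

OUTCOME = L1-HIT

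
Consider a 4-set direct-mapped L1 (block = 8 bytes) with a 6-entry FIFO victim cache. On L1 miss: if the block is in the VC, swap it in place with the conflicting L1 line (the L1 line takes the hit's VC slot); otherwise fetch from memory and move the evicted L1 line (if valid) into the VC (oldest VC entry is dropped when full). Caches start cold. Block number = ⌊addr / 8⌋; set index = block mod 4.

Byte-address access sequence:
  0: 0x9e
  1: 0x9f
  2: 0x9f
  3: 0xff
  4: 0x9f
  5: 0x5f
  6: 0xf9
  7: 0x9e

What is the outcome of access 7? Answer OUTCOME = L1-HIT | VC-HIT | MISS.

OUTCOME = VC-HIT

0: 0x9e (blk 19, set 3) → MISS  vc=[]
1: 0x9f (blk 19, set 3) → L1-HIT  vc=[]
2: 0x9f (blk 19, set 3) → L1-HIT  vc=[]
3: 0xff (blk 31, set 3) → MISS  vc=[19]
4: 0x9f (blk 19, set 3) → VC-HIT  vc=[31]
5: 0x5f (blk 11, set 3) → MISS  vc=[31, 19]
6: 0xf9 (blk 31, set 3) → VC-HIT  vc=[11, 19]
7: 0x9e (blk 19, set 3) → VC-HIT  vc=[11, 31]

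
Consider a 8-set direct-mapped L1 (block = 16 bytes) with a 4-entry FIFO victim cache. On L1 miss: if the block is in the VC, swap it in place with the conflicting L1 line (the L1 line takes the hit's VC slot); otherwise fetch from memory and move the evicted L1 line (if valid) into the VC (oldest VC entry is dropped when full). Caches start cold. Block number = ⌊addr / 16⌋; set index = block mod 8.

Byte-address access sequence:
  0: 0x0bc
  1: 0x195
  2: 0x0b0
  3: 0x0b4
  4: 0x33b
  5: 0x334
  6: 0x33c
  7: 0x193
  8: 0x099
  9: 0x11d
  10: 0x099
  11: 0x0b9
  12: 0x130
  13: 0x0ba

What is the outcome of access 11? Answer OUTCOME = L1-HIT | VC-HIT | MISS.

  [0] addr=0xbc blk=11 s=3: MISS | VC []
  [1] addr=0x195 blk=25 s=1: MISS | VC []
  [2] addr=0xb0 blk=11 s=3: L1-HIT | VC []
  [3] addr=0xb4 blk=11 s=3: L1-HIT | VC []
  [4] addr=0x33b blk=51 s=3: MISS | VC [11]
  [5] addr=0x334 blk=51 s=3: L1-HIT | VC [11]
  [6] addr=0x33c blk=51 s=3: L1-HIT | VC [11]
  [7] addr=0x193 blk=25 s=1: L1-HIT | VC [11]
  [8] addr=0x99 blk=9 s=1: MISS | VC [11, 25]
  [9] addr=0x11d blk=17 s=1: MISS | VC [11, 25, 9]
  [10] addr=0x99 blk=9 s=1: VC-HIT | VC [11, 25, 17]
  [11] addr=0xb9 blk=11 s=3: VC-HIT | VC [51, 25, 17]
  [12] addr=0x130 blk=19 s=3: MISS | VC [51, 25, 17, 11]
  [13] addr=0xba blk=11 s=3: VC-HIT | VC [51, 25, 17, 19]

OUTCOME = VC-HIT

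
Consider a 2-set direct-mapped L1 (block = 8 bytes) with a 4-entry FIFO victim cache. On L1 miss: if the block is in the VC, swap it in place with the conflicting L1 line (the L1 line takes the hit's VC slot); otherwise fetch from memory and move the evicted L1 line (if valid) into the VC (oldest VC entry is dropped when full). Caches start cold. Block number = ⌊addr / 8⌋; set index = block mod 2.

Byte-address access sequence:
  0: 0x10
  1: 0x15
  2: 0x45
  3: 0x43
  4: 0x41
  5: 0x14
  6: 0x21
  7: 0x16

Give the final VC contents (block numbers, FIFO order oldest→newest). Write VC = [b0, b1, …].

0: 0x10 (blk 2, set 0) → MISS  vc=[]
1: 0x15 (blk 2, set 0) → L1-HIT  vc=[]
2: 0x45 (blk 8, set 0) → MISS  vc=[2]
3: 0x43 (blk 8, set 0) → L1-HIT  vc=[2]
4: 0x41 (blk 8, set 0) → L1-HIT  vc=[2]
5: 0x14 (blk 2, set 0) → VC-HIT  vc=[8]
6: 0x21 (blk 4, set 0) → MISS  vc=[8, 2]
7: 0x16 (blk 2, set 0) → VC-HIT  vc=[8, 4]

VC = [8, 4]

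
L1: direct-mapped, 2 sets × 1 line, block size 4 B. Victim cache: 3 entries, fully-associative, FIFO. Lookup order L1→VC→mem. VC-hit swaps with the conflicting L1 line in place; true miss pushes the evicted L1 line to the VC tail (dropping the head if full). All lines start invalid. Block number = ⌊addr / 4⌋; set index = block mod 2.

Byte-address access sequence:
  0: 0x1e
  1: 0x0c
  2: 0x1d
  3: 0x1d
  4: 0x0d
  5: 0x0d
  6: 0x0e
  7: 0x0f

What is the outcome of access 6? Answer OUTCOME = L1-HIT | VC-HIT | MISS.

#0 0x1e→b7/s1 MISS; vc=[]
#1 0xc→b3/s1 MISS; vc=[7]
#2 0x1d→b7/s1 VC-HIT; vc=[3]
#3 0x1d→b7/s1 L1-HIT; vc=[3]
#4 0xd→b3/s1 VC-HIT; vc=[7]
#5 0xd→b3/s1 L1-HIT; vc=[7]
#6 0xe→b3/s1 L1-HIT; vc=[7]
#7 0xf→b3/s1 L1-HIT; vc=[7]

OUTCOME = L1-HIT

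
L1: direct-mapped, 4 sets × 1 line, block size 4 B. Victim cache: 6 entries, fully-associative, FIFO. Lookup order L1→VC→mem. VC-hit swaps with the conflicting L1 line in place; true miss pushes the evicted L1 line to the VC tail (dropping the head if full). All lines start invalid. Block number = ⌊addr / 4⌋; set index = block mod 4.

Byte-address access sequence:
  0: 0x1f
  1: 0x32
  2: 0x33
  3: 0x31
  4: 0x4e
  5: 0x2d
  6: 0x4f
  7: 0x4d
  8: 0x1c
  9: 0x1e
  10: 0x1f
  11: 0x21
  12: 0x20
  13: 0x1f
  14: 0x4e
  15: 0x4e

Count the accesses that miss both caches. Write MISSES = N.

MISSES = 5

  [0] addr=0x1f blk=7 s=3: MISS | VC []
  [1] addr=0x32 blk=12 s=0: MISS | VC []
  [2] addr=0x33 blk=12 s=0: L1-HIT | VC []
  [3] addr=0x31 blk=12 s=0: L1-HIT | VC []
  [4] addr=0x4e blk=19 s=3: MISS | VC [7]
  [5] addr=0x2d blk=11 s=3: MISS | VC [7, 19]
  [6] addr=0x4f blk=19 s=3: VC-HIT | VC [7, 11]
  [7] addr=0x4d blk=19 s=3: L1-HIT | VC [7, 11]
  [8] addr=0x1c blk=7 s=3: VC-HIT | VC [19, 11]
  [9] addr=0x1e blk=7 s=3: L1-HIT | VC [19, 11]
  [10] addr=0x1f blk=7 s=3: L1-HIT | VC [19, 11]
  [11] addr=0x21 blk=8 s=0: MISS | VC [19, 11, 12]
  [12] addr=0x20 blk=8 s=0: L1-HIT | VC [19, 11, 12]
  [13] addr=0x1f blk=7 s=3: L1-HIT | VC [19, 11, 12]
  [14] addr=0x4e blk=19 s=3: VC-HIT | VC [7, 11, 12]
  [15] addr=0x4e blk=19 s=3: L1-HIT | VC [7, 11, 12]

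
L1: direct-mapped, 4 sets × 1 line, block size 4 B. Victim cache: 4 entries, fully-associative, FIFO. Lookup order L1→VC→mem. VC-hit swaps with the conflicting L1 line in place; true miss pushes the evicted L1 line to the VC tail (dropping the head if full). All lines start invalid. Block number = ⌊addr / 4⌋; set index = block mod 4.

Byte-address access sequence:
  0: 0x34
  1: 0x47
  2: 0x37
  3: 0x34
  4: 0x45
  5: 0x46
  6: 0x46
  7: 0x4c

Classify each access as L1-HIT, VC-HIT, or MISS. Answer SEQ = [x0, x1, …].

SEQ = [MISS, MISS, VC-HIT, L1-HIT, VC-HIT, L1-HIT, L1-HIT, MISS]

0: 0x34 (blk 13, set 1) → MISS  vc=[]
1: 0x47 (blk 17, set 1) → MISS  vc=[13]
2: 0x37 (blk 13, set 1) → VC-HIT  vc=[17]
3: 0x34 (blk 13, set 1) → L1-HIT  vc=[17]
4: 0x45 (blk 17, set 1) → VC-HIT  vc=[13]
5: 0x46 (blk 17, set 1) → L1-HIT  vc=[13]
6: 0x46 (blk 17, set 1) → L1-HIT  vc=[13]
7: 0x4c (blk 19, set 3) → MISS  vc=[13]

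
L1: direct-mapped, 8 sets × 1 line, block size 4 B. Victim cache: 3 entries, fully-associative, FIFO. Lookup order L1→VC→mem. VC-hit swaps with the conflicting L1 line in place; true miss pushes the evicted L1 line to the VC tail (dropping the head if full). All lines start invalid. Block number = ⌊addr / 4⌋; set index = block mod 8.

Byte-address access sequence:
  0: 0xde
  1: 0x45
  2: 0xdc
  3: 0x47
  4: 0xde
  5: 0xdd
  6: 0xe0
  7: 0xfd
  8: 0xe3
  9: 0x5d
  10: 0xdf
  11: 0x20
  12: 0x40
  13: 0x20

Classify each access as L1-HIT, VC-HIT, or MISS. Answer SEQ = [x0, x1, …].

SEQ = [MISS, MISS, L1-HIT, L1-HIT, L1-HIT, L1-HIT, MISS, MISS, L1-HIT, MISS, VC-HIT, MISS, MISS, VC-HIT]

0: 0xde (blk 55, set 7) → MISS  vc=[]
1: 0x45 (blk 17, set 1) → MISS  vc=[]
2: 0xdc (blk 55, set 7) → L1-HIT  vc=[]
3: 0x47 (blk 17, set 1) → L1-HIT  vc=[]
4: 0xde (blk 55, set 7) → L1-HIT  vc=[]
5: 0xdd (blk 55, set 7) → L1-HIT  vc=[]
6: 0xe0 (blk 56, set 0) → MISS  vc=[]
7: 0xfd (blk 63, set 7) → MISS  vc=[55]
8: 0xe3 (blk 56, set 0) → L1-HIT  vc=[55]
9: 0x5d (blk 23, set 7) → MISS  vc=[55, 63]
10: 0xdf (blk 55, set 7) → VC-HIT  vc=[23, 63]
11: 0x20 (blk 8, set 0) → MISS  vc=[23, 63, 56]
12: 0x40 (blk 16, set 0) → MISS  vc=[63, 56, 8]
13: 0x20 (blk 8, set 0) → VC-HIT  vc=[63, 56, 16]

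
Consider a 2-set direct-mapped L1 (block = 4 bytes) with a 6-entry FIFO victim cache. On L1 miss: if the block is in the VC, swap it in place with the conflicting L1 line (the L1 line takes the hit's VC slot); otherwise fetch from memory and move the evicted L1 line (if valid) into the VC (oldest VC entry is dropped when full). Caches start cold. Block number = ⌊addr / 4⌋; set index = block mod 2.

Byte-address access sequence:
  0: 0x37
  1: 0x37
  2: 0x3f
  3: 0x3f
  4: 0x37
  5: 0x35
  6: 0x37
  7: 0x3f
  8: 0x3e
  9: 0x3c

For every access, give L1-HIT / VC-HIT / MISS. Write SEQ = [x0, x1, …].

SEQ = [MISS, L1-HIT, MISS, L1-HIT, VC-HIT, L1-HIT, L1-HIT, VC-HIT, L1-HIT, L1-HIT]

0: 0x37 (blk 13, set 1) → MISS  vc=[]
1: 0x37 (blk 13, set 1) → L1-HIT  vc=[]
2: 0x3f (blk 15, set 1) → MISS  vc=[13]
3: 0x3f (blk 15, set 1) → L1-HIT  vc=[13]
4: 0x37 (blk 13, set 1) → VC-HIT  vc=[15]
5: 0x35 (blk 13, set 1) → L1-HIT  vc=[15]
6: 0x37 (blk 13, set 1) → L1-HIT  vc=[15]
7: 0x3f (blk 15, set 1) → VC-HIT  vc=[13]
8: 0x3e (blk 15, set 1) → L1-HIT  vc=[13]
9: 0x3c (blk 15, set 1) → L1-HIT  vc=[13]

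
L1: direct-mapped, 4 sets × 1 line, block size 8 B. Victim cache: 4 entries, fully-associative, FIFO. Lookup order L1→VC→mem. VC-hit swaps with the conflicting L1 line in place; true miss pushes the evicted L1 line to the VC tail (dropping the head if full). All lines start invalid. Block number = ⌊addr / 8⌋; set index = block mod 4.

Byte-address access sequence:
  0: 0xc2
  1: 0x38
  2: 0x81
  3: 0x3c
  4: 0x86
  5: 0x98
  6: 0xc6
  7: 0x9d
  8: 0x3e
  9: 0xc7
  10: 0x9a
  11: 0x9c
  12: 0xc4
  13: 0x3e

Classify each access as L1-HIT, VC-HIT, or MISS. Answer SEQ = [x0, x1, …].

SEQ = [MISS, MISS, MISS, L1-HIT, L1-HIT, MISS, VC-HIT, L1-HIT, VC-HIT, L1-HIT, VC-HIT, L1-HIT, L1-HIT, VC-HIT]

0: 0xc2 (blk 24, set 0) → MISS  vc=[]
1: 0x38 (blk 7, set 3) → MISS  vc=[]
2: 0x81 (blk 16, set 0) → MISS  vc=[24]
3: 0x3c (blk 7, set 3) → L1-HIT  vc=[24]
4: 0x86 (blk 16, set 0) → L1-HIT  vc=[24]
5: 0x98 (blk 19, set 3) → MISS  vc=[24, 7]
6: 0xc6 (blk 24, set 0) → VC-HIT  vc=[16, 7]
7: 0x9d (blk 19, set 3) → L1-HIT  vc=[16, 7]
8: 0x3e (blk 7, set 3) → VC-HIT  vc=[16, 19]
9: 0xc7 (blk 24, set 0) → L1-HIT  vc=[16, 19]
10: 0x9a (blk 19, set 3) → VC-HIT  vc=[16, 7]
11: 0x9c (blk 19, set 3) → L1-HIT  vc=[16, 7]
12: 0xc4 (blk 24, set 0) → L1-HIT  vc=[16, 7]
13: 0x3e (blk 7, set 3) → VC-HIT  vc=[16, 19]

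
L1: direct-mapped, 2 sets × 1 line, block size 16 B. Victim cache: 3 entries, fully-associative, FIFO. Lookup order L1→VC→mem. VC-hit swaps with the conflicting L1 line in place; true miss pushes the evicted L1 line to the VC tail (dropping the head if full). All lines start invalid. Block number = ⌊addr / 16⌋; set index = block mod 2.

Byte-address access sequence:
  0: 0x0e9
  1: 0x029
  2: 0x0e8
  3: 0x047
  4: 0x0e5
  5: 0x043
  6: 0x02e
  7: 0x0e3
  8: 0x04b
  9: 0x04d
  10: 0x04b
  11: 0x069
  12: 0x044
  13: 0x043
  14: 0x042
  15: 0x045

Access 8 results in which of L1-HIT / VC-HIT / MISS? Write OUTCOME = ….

OUTCOME = VC-HIT

  [0] addr=0xe9 blk=14 s=0: MISS | VC []
  [1] addr=0x29 blk=2 s=0: MISS | VC [14]
  [2] addr=0xe8 blk=14 s=0: VC-HIT | VC [2]
  [3] addr=0x47 blk=4 s=0: MISS | VC [2, 14]
  [4] addr=0xe5 blk=14 s=0: VC-HIT | VC [2, 4]
  [5] addr=0x43 blk=4 s=0: VC-HIT | VC [2, 14]
  [6] addr=0x2e blk=2 s=0: VC-HIT | VC [4, 14]
  [7] addr=0xe3 blk=14 s=0: VC-HIT | VC [4, 2]
  [8] addr=0x4b blk=4 s=0: VC-HIT | VC [14, 2]
  [9] addr=0x4d blk=4 s=0: L1-HIT | VC [14, 2]
  [10] addr=0x4b blk=4 s=0: L1-HIT | VC [14, 2]
  [11] addr=0x69 blk=6 s=0: MISS | VC [14, 2, 4]
  [12] addr=0x44 blk=4 s=0: VC-HIT | VC [14, 2, 6]
  [13] addr=0x43 blk=4 s=0: L1-HIT | VC [14, 2, 6]
  [14] addr=0x42 blk=4 s=0: L1-HIT | VC [14, 2, 6]
  [15] addr=0x45 blk=4 s=0: L1-HIT | VC [14, 2, 6]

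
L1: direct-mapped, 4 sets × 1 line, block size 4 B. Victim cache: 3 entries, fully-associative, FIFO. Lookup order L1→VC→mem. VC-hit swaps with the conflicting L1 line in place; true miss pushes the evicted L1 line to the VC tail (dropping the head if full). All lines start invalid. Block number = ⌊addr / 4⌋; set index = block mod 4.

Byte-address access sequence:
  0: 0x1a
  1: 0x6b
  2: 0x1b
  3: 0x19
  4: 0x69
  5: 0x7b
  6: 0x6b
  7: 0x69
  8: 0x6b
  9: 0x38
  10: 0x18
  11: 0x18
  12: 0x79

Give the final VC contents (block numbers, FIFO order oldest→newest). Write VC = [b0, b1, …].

VC = [14, 6, 26]

  [0] addr=0x1a blk=6 s=2: MISS | VC []
  [1] addr=0x6b blk=26 s=2: MISS | VC [6]
  [2] addr=0x1b blk=6 s=2: VC-HIT | VC [26]
  [3] addr=0x19 blk=6 s=2: L1-HIT | VC [26]
  [4] addr=0x69 blk=26 s=2: VC-HIT | VC [6]
  [5] addr=0x7b blk=30 s=2: MISS | VC [6, 26]
  [6] addr=0x6b blk=26 s=2: VC-HIT | VC [6, 30]
  [7] addr=0x69 blk=26 s=2: L1-HIT | VC [6, 30]
  [8] addr=0x6b blk=26 s=2: L1-HIT | VC [6, 30]
  [9] addr=0x38 blk=14 s=2: MISS | VC [6, 30, 26]
  [10] addr=0x18 blk=6 s=2: VC-HIT | VC [14, 30, 26]
  [11] addr=0x18 blk=6 s=2: L1-HIT | VC [14, 30, 26]
  [12] addr=0x79 blk=30 s=2: VC-HIT | VC [14, 6, 26]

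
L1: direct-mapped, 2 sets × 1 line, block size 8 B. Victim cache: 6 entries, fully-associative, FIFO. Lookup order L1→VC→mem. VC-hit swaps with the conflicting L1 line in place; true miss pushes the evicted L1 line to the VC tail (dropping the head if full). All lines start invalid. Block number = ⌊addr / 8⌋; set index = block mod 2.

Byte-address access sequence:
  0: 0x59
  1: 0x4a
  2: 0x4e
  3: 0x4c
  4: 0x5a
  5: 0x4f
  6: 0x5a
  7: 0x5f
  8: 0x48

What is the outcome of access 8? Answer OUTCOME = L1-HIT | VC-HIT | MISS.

OUTCOME = VC-HIT

0: 0x59 (blk 11, set 1) → MISS  vc=[]
1: 0x4a (blk 9, set 1) → MISS  vc=[11]
2: 0x4e (blk 9, set 1) → L1-HIT  vc=[11]
3: 0x4c (blk 9, set 1) → L1-HIT  vc=[11]
4: 0x5a (blk 11, set 1) → VC-HIT  vc=[9]
5: 0x4f (blk 9, set 1) → VC-HIT  vc=[11]
6: 0x5a (blk 11, set 1) → VC-HIT  vc=[9]
7: 0x5f (blk 11, set 1) → L1-HIT  vc=[9]
8: 0x48 (blk 9, set 1) → VC-HIT  vc=[11]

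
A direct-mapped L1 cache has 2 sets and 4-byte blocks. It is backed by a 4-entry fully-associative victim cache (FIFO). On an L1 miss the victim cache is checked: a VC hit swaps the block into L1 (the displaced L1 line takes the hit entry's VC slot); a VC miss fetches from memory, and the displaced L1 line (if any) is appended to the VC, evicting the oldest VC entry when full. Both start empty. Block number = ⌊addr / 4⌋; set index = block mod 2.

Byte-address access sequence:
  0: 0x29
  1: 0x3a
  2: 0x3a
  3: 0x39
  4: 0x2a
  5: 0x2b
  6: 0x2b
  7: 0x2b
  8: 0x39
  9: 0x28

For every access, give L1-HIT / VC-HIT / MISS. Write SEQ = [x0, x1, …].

SEQ = [MISS, MISS, L1-HIT, L1-HIT, VC-HIT, L1-HIT, L1-HIT, L1-HIT, VC-HIT, VC-HIT]

  [0] addr=0x29 blk=10 s=0: MISS | VC []
  [1] addr=0x3a blk=14 s=0: MISS | VC [10]
  [2] addr=0x3a blk=14 s=0: L1-HIT | VC [10]
  [3] addr=0x39 blk=14 s=0: L1-HIT | VC [10]
  [4] addr=0x2a blk=10 s=0: VC-HIT | VC [14]
  [5] addr=0x2b blk=10 s=0: L1-HIT | VC [14]
  [6] addr=0x2b blk=10 s=0: L1-HIT | VC [14]
  [7] addr=0x2b blk=10 s=0: L1-HIT | VC [14]
  [8] addr=0x39 blk=14 s=0: VC-HIT | VC [10]
  [9] addr=0x28 blk=10 s=0: VC-HIT | VC [14]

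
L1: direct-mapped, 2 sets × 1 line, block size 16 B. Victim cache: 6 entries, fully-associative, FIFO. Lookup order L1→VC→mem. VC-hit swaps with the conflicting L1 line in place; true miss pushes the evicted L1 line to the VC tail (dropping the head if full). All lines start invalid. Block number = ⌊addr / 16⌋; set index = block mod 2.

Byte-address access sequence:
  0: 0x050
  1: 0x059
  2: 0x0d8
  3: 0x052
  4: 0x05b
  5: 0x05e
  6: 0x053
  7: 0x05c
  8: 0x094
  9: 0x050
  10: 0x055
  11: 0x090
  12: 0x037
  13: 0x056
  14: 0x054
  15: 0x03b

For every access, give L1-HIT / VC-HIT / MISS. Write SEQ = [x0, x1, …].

  [0] addr=0x50 blk=5 s=1: MISS | VC []
  [1] addr=0x59 blk=5 s=1: L1-HIT | VC []
  [2] addr=0xd8 blk=13 s=1: MISS | VC [5]
  [3] addr=0x52 blk=5 s=1: VC-HIT | VC [13]
  [4] addr=0x5b blk=5 s=1: L1-HIT | VC [13]
  [5] addr=0x5e blk=5 s=1: L1-HIT | VC [13]
  [6] addr=0x53 blk=5 s=1: L1-HIT | VC [13]
  [7] addr=0x5c blk=5 s=1: L1-HIT | VC [13]
  [8] addr=0x94 blk=9 s=1: MISS | VC [13, 5]
  [9] addr=0x50 blk=5 s=1: VC-HIT | VC [13, 9]
  [10] addr=0x55 blk=5 s=1: L1-HIT | VC [13, 9]
  [11] addr=0x90 blk=9 s=1: VC-HIT | VC [13, 5]
  [12] addr=0x37 blk=3 s=1: MISS | VC [13, 5, 9]
  [13] addr=0x56 blk=5 s=1: VC-HIT | VC [13, 3, 9]
  [14] addr=0x54 blk=5 s=1: L1-HIT | VC [13, 3, 9]
  [15] addr=0x3b blk=3 s=1: VC-HIT | VC [13, 5, 9]

SEQ = [MISS, L1-HIT, MISS, VC-HIT, L1-HIT, L1-HIT, L1-HIT, L1-HIT, MISS, VC-HIT, L1-HIT, VC-HIT, MISS, VC-HIT, L1-HIT, VC-HIT]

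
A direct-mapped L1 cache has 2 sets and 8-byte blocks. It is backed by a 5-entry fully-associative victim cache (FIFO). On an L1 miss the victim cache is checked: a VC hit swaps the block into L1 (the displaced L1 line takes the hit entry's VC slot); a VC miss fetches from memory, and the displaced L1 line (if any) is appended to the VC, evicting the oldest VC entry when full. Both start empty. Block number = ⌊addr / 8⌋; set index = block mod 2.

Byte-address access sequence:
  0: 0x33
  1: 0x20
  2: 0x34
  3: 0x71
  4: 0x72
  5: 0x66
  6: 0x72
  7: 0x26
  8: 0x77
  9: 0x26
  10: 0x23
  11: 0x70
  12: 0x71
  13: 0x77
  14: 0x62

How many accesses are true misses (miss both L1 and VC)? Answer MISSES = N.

MISSES = 4

  [0] addr=0x33 blk=6 s=0: MISS | VC []
  [1] addr=0x20 blk=4 s=0: MISS | VC [6]
  [2] addr=0x34 blk=6 s=0: VC-HIT | VC [4]
  [3] addr=0x71 blk=14 s=0: MISS | VC [4, 6]
  [4] addr=0x72 blk=14 s=0: L1-HIT | VC [4, 6]
  [5] addr=0x66 blk=12 s=0: MISS | VC [4, 6, 14]
  [6] addr=0x72 blk=14 s=0: VC-HIT | VC [4, 6, 12]
  [7] addr=0x26 blk=4 s=0: VC-HIT | VC [14, 6, 12]
  [8] addr=0x77 blk=14 s=0: VC-HIT | VC [4, 6, 12]
  [9] addr=0x26 blk=4 s=0: VC-HIT | VC [14, 6, 12]
  [10] addr=0x23 blk=4 s=0: L1-HIT | VC [14, 6, 12]
  [11] addr=0x70 blk=14 s=0: VC-HIT | VC [4, 6, 12]
  [12] addr=0x71 blk=14 s=0: L1-HIT | VC [4, 6, 12]
  [13] addr=0x77 blk=14 s=0: L1-HIT | VC [4, 6, 12]
  [14] addr=0x62 blk=12 s=0: VC-HIT | VC [4, 6, 14]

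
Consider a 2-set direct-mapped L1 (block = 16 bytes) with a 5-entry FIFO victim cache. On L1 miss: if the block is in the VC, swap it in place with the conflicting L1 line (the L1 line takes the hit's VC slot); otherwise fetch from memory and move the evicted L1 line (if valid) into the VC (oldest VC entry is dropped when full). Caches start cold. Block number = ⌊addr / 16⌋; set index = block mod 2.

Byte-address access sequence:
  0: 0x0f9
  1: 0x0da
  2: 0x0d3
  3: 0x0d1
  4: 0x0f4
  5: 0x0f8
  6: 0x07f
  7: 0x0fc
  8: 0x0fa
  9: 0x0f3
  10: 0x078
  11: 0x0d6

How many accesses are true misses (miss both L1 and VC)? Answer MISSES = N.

MISSES = 3

#0 0xf9→b15/s1 MISS; vc=[]
#1 0xda→b13/s1 MISS; vc=[15]
#2 0xd3→b13/s1 L1-HIT; vc=[15]
#3 0xd1→b13/s1 L1-HIT; vc=[15]
#4 0xf4→b15/s1 VC-HIT; vc=[13]
#5 0xf8→b15/s1 L1-HIT; vc=[13]
#6 0x7f→b7/s1 MISS; vc=[13,15]
#7 0xfc→b15/s1 VC-HIT; vc=[13,7]
#8 0xfa→b15/s1 L1-HIT; vc=[13,7]
#9 0xf3→b15/s1 L1-HIT; vc=[13,7]
#10 0x78→b7/s1 VC-HIT; vc=[13,15]
#11 0xd6→b13/s1 VC-HIT; vc=[7,15]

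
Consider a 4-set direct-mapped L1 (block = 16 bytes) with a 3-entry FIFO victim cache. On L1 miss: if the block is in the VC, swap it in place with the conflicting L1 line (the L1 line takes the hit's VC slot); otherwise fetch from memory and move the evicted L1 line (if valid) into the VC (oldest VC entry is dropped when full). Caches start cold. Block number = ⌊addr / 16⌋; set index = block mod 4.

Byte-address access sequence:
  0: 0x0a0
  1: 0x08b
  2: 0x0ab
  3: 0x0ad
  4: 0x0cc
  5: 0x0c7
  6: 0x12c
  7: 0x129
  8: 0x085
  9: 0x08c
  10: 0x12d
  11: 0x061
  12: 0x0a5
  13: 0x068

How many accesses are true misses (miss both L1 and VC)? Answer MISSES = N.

#0 0xa0→b10/s2 MISS; vc=[]
#1 0x8b→b8/s0 MISS; vc=[]
#2 0xab→b10/s2 L1-HIT; vc=[]
#3 0xad→b10/s2 L1-HIT; vc=[]
#4 0xcc→b12/s0 MISS; vc=[8]
#5 0xc7→b12/s0 L1-HIT; vc=[8]
#6 0x12c→b18/s2 MISS; vc=[8,10]
#7 0x129→b18/s2 L1-HIT; vc=[8,10]
#8 0x85→b8/s0 VC-HIT; vc=[12,10]
#9 0x8c→b8/s0 L1-HIT; vc=[12,10]
#10 0x12d→b18/s2 L1-HIT; vc=[12,10]
#11 0x61→b6/s2 MISS; vc=[12,10,18]
#12 0xa5→b10/s2 VC-HIT; vc=[12,6,18]
#13 0x68→b6/s2 VC-HIT; vc=[12,10,18]

MISSES = 5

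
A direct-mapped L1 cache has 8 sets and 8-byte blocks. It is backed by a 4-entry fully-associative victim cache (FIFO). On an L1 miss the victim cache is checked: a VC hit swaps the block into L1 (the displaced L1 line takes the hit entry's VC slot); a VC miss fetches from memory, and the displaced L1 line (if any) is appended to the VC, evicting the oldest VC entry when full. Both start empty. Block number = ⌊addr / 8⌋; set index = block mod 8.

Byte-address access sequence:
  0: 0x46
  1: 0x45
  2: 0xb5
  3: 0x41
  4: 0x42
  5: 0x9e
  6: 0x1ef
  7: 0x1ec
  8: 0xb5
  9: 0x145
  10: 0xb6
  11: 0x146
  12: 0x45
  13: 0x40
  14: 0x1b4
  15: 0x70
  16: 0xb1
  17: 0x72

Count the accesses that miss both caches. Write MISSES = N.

  [0] addr=0x46 blk=8 s=0: MISS | VC []
  [1] addr=0x45 blk=8 s=0: L1-HIT | VC []
  [2] addr=0xb5 blk=22 s=6: MISS | VC []
  [3] addr=0x41 blk=8 s=0: L1-HIT | VC []
  [4] addr=0x42 blk=8 s=0: L1-HIT | VC []
  [5] addr=0x9e blk=19 s=3: MISS | VC []
  [6] addr=0x1ef blk=61 s=5: MISS | VC []
  [7] addr=0x1ec blk=61 s=5: L1-HIT | VC []
  [8] addr=0xb5 blk=22 s=6: L1-HIT | VC []
  [9] addr=0x145 blk=40 s=0: MISS | VC [8]
  [10] addr=0xb6 blk=22 s=6: L1-HIT | VC [8]
  [11] addr=0x146 blk=40 s=0: L1-HIT | VC [8]
  [12] addr=0x45 blk=8 s=0: VC-HIT | VC [40]
  [13] addr=0x40 blk=8 s=0: L1-HIT | VC [40]
  [14] addr=0x1b4 blk=54 s=6: MISS | VC [40, 22]
  [15] addr=0x70 blk=14 s=6: MISS | VC [40, 22, 54]
  [16] addr=0xb1 blk=22 s=6: VC-HIT | VC [40, 14, 54]
  [17] addr=0x72 blk=14 s=6: VC-HIT | VC [40, 22, 54]

MISSES = 7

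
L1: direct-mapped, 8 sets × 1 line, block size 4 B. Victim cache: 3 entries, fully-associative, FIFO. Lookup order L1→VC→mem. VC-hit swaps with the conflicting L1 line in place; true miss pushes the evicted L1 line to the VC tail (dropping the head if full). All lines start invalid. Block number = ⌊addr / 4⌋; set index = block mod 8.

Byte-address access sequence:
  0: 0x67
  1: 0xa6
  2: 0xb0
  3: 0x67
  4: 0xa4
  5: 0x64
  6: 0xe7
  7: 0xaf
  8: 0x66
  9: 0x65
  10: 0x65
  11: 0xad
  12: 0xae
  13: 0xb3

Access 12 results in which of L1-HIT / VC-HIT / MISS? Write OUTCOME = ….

OUTCOME = L1-HIT

0: 0x67 (blk 25, set 1) → MISS  vc=[]
1: 0xa6 (blk 41, set 1) → MISS  vc=[25]
2: 0xb0 (blk 44, set 4) → MISS  vc=[25]
3: 0x67 (blk 25, set 1) → VC-HIT  vc=[41]
4: 0xa4 (blk 41, set 1) → VC-HIT  vc=[25]
5: 0x64 (blk 25, set 1) → VC-HIT  vc=[41]
6: 0xe7 (blk 57, set 1) → MISS  vc=[41, 25]
7: 0xaf (blk 43, set 3) → MISS  vc=[41, 25]
8: 0x66 (blk 25, set 1) → VC-HIT  vc=[41, 57]
9: 0x65 (blk 25, set 1) → L1-HIT  vc=[41, 57]
10: 0x65 (blk 25, set 1) → L1-HIT  vc=[41, 57]
11: 0xad (blk 43, set 3) → L1-HIT  vc=[41, 57]
12: 0xae (blk 43, set 3) → L1-HIT  vc=[41, 57]
13: 0xb3 (blk 44, set 4) → L1-HIT  vc=[41, 57]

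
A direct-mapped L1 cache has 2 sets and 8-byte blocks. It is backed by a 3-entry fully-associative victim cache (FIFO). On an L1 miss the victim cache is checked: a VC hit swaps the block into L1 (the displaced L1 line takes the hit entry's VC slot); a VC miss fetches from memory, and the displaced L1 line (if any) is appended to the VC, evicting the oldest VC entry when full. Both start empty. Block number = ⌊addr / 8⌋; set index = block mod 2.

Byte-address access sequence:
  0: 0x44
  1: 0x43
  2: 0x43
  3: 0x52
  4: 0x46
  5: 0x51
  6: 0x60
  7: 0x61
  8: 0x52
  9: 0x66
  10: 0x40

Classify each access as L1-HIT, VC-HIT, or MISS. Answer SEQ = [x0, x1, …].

  [0] addr=0x44 blk=8 s=0: MISS | VC []
  [1] addr=0x43 blk=8 s=0: L1-HIT | VC []
  [2] addr=0x43 blk=8 s=0: L1-HIT | VC []
  [3] addr=0x52 blk=10 s=0: MISS | VC [8]
  [4] addr=0x46 blk=8 s=0: VC-HIT | VC [10]
  [5] addr=0x51 blk=10 s=0: VC-HIT | VC [8]
  [6] addr=0x60 blk=12 s=0: MISS | VC [8, 10]
  [7] addr=0x61 blk=12 s=0: L1-HIT | VC [8, 10]
  [8] addr=0x52 blk=10 s=0: VC-HIT | VC [8, 12]
  [9] addr=0x66 blk=12 s=0: VC-HIT | VC [8, 10]
  [10] addr=0x40 blk=8 s=0: VC-HIT | VC [12, 10]

SEQ = [MISS, L1-HIT, L1-HIT, MISS, VC-HIT, VC-HIT, MISS, L1-HIT, VC-HIT, VC-HIT, VC-HIT]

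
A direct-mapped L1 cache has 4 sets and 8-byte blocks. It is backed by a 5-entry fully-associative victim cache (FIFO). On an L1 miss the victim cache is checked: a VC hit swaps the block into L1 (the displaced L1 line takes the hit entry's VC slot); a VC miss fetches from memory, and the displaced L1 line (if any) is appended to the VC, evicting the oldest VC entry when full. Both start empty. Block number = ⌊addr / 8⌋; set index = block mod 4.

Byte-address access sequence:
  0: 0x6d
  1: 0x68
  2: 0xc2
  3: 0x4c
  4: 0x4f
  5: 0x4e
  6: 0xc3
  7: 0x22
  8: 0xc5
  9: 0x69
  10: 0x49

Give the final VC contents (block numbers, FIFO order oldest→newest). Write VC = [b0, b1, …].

0: 0x6d (blk 13, set 1) → MISS  vc=[]
1: 0x68 (blk 13, set 1) → L1-HIT  vc=[]
2: 0xc2 (blk 24, set 0) → MISS  vc=[]
3: 0x4c (blk 9, set 1) → MISS  vc=[13]
4: 0x4f (blk 9, set 1) → L1-HIT  vc=[13]
5: 0x4e (blk 9, set 1) → L1-HIT  vc=[13]
6: 0xc3 (blk 24, set 0) → L1-HIT  vc=[13]
7: 0x22 (blk 4, set 0) → MISS  vc=[13, 24]
8: 0xc5 (blk 24, set 0) → VC-HIT  vc=[13, 4]
9: 0x69 (blk 13, set 1) → VC-HIT  vc=[9, 4]
10: 0x49 (blk 9, set 1) → VC-HIT  vc=[13, 4]

VC = [13, 4]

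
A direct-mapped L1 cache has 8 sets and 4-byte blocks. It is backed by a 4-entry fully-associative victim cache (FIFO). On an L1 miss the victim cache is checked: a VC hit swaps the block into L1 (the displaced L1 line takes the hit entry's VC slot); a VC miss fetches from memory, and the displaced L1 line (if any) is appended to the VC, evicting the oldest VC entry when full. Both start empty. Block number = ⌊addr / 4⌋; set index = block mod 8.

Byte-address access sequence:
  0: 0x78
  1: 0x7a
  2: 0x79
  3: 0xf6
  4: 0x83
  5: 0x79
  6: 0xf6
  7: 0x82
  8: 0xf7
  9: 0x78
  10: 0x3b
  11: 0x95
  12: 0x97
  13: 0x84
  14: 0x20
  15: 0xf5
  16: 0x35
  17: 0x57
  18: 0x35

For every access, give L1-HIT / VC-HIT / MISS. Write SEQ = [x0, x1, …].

SEQ = [MISS, L1-HIT, L1-HIT, MISS, MISS, L1-HIT, L1-HIT, L1-HIT, L1-HIT, L1-HIT, MISS, MISS, L1-HIT, MISS, MISS, VC-HIT, MISS, MISS, VC-HIT]

  [0] addr=0x78 blk=30 s=6: MISS | VC []
  [1] addr=0x7a blk=30 s=6: L1-HIT | VC []
  [2] addr=0x79 blk=30 s=6: L1-HIT | VC []
  [3] addr=0xf6 blk=61 s=5: MISS | VC []
  [4] addr=0x83 blk=32 s=0: MISS | VC []
  [5] addr=0x79 blk=30 s=6: L1-HIT | VC []
  [6] addr=0xf6 blk=61 s=5: L1-HIT | VC []
  [7] addr=0x82 blk=32 s=0: L1-HIT | VC []
  [8] addr=0xf7 blk=61 s=5: L1-HIT | VC []
  [9] addr=0x78 blk=30 s=6: L1-HIT | VC []
  [10] addr=0x3b blk=14 s=6: MISS | VC [30]
  [11] addr=0x95 blk=37 s=5: MISS | VC [30, 61]
  [12] addr=0x97 blk=37 s=5: L1-HIT | VC [30, 61]
  [13] addr=0x84 blk=33 s=1: MISS | VC [30, 61]
  [14] addr=0x20 blk=8 s=0: MISS | VC [30, 61, 32]
  [15] addr=0xf5 blk=61 s=5: VC-HIT | VC [30, 37, 32]
  [16] addr=0x35 blk=13 s=5: MISS | VC [30, 37, 32, 61]
  [17] addr=0x57 blk=21 s=5: MISS | VC [37, 32, 61, 13]
  [18] addr=0x35 blk=13 s=5: VC-HIT | VC [37, 32, 61, 21]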